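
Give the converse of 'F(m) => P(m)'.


The converse of (P → Q) is (Q → P). It is not in general equivalent to the original.
Here P = 'F(m)' and Q = 'P(m)'.

If P(m), then F(m).


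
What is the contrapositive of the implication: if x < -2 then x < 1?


The contrapositive of (P → Q) is (¬Q → ¬P); it is logically equivalent to the original.
Here P = 'x < -2' and Q = 'x < 1'.

If not (x < 1), then not (x < -2).


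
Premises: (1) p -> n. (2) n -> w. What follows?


Hypothetical syllogism: from (P → Q) and (Q → R), infer (P → R).
Chain the two implications through the shared middle term 'n'.

p -> w


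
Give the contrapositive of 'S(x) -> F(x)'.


The contrapositive of (P → Q) is (¬Q → ¬P); it is logically equivalent to the original.
Here P = 'S(x)' and Q = 'F(x)'.

If not (F(x)), then not (S(x)).


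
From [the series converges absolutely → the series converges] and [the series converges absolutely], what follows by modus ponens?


Modus ponens: from (P → Q) and P, infer Q.
P = 'the series converges absolutely' is asserted, and P → Q holds, so Q follows.

the series converges.


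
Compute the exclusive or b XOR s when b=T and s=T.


Exclusive or is true when exactly one operand is true.
Substitute: b=T, s=T.
T XOR T evaluates to F.

F


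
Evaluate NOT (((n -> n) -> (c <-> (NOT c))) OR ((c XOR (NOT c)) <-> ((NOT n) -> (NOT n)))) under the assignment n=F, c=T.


Substitute n=F, c=T:
… (earlier sub-steps elided)
c <-> (NOT c) = T <-> F = F
(n -> n) -> (c <-> (NOT c)) = T -> F = F
NOT c = F
c XOR (NOT c) = T XOR F = T
NOT n = T
NOT n = T
(NOT n) -> (NOT n) = T -> T = T
(c XOR (NOT c)) <-> ((NOT n) -> (NOT n)) = T <-> T = T
((n -> n) -> (c <-> (NOT c))) OR ((c XOR (NOT c)) <-> ((NOT n) -> (NOT n))) = F OR T = T
NOT (((n -> n) -> (c <-> (NOT c))) OR ((c XOR (NOT c)) <-> ((NOT n) -> (NOT n)))) = F

F


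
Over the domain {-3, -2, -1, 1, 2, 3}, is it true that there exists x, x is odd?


Evaluate the predicate on each element: -3:T, -2:F, -1:T, 1:T, 2:F, 3:T.
Witness x = -3 satisfies the predicate.

T


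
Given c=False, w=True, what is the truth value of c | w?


Disjunction is false only when both operands are false.
Substitute: c=False, w=True.
False | True evaluates to True.

True


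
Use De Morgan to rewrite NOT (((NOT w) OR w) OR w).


De Morgan: the negation of a disjunction is the conjunction of the negations.
Distribute NOT across OR, flipping it to AND, and negate each literal.

(w AND (NOT w)) AND (NOT w)


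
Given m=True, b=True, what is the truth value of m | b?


Disjunction is false only when both operands are false.
Substitute: m=True, b=True.
True | True evaluates to True.

True


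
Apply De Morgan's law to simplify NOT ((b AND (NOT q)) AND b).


De Morgan: the negation of a conjunction is the disjunction of the negations.
Distribute NOT across AND, flipping it to OR, and negate each literal.

((NOT b) OR q) OR (NOT b)


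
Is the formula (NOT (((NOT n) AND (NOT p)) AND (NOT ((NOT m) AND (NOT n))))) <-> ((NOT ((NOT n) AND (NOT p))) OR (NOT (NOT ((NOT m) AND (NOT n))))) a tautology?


Build the truth table over {m, n, p}:
m | n | p | φ
-------------
F | F | F | T
T | F | F | T
F | T | F | T
T | T | F | T
F | F | T | T
T | F | T | T
F | T | T | T
T | T | T | T
Every row evaluates to true.

Yes, it is a tautology.


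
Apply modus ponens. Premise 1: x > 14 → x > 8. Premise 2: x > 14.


Modus ponens: from (P → Q) and P, infer Q.
P = 'x > 14' is asserted, and P → Q holds, so Q follows.

x > 8.


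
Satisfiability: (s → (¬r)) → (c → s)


Search for a satisfying assignment over {c, r, s}.
Try c=F, r=F, s=F: the formula evaluates to T.
A satisfying assignment exists.

Satisfiable.


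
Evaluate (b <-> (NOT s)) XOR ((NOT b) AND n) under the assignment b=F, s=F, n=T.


Substitute b=F, s=F, n=T:
NOT s = T
b <-> (NOT s) = F <-> T = F
NOT b = T
(NOT b) AND n = T AND T = T
(b <-> (NOT s)) XOR ((NOT b) AND n) = F XOR T = T

T


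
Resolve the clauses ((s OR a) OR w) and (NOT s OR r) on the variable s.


The clauses contain complementary literals s and NOTs.
Resolution eliminates this pair and disjoins the remaining literals (merging duplicates).

((w OR a) OR r)


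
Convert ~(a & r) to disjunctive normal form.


Step 1: Apply De Morgan: ¬(a ∧ r) = ¬a ∨ ¬r.

(~a) | (~r)


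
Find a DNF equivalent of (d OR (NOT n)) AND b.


Step 1: Distribute ∧ over ∨: (d ∨ (¬n)) ∧ b = (d ∧ b) ∨ ((¬n) ∧ b).

(d AND b) OR ((NOT n) AND b)


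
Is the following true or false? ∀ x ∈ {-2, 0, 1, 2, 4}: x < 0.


Evaluate the predicate on each element: -2:T, 0:F, 1:F, 2:F, 4:F.
Counterexample x = 0 fails the predicate.

F


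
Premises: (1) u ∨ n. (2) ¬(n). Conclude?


Disjunctive syllogism: from (P ∨ Q) and ¬P, infer Q.
One disjunct, 'n', is ruled out; the other must hold.

u


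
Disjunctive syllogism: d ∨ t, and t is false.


Disjunctive syllogism: from (P ∨ Q) and ¬P, infer Q.
One disjunct, 't', is ruled out; the other must hold.

d


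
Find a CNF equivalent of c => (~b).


Step 1: Rewrite c → (¬b) as ¬c ∨ (¬b).

(~c) | (~b)


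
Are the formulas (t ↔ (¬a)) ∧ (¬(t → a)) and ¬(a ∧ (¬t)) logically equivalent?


Compare truth tables:
a | t | φ | ψ
-------------
F | F | F | T
T | F | F | F
F | T | T | T
T | T | F | T
They differ at row 1 (a=F, t=F): φ=F but ψ=T.

No, they are not logically equivalent.


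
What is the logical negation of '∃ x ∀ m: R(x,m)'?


Negation flips each quantifier (∀↔∃) and negates the inner predicate.
¬(∃ x ∀ m: φ) = ∀ x ∃ m: ¬φ.

∀ x ∃ m: ¬(R(x,m))


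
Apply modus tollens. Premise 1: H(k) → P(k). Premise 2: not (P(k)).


Modus tollens: from (P → Q) and ¬Q, infer ¬P.
Q = 'P(k)' is denied; since P → Q, P must also fail.

Not (H(k)).


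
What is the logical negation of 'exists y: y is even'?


¬(forall x: φ) = exists x: ¬φ, and ¬(exists x: φ) = forall x: ¬φ.
Apply to the existential statement.

forall y: ~(y is even)


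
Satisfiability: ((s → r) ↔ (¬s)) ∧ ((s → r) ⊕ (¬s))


Check all 4 assignments over {r, s}:
r | s | φ
---------
F | F | F
T | F | F
F | T | F
T | T | F
No assignment makes the formula true.

Unsatisfiable.


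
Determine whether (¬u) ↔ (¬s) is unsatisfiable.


Truth table over {s, u}:
s | u | φ
---------
F | F | T
T | F | F
F | T | F
T | T | T
Satisfying assignment at row 1: s=F, u=F gives T.

No, it is not a contradiction.


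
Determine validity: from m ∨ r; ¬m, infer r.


This matches the form of disjunctive syllogism: the conclusion follows in every model of the premises.

Valid.


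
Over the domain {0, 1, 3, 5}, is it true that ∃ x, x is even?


Evaluate the predicate on each element: 0:T, 1:F, 3:F, 5:F.
Witness x = 0 satisfies the predicate.

T


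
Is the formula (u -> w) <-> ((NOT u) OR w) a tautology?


Build the truth table over {u, w}:
u | w | φ
---------
F | F | T
T | F | T
F | T | T
T | T | T
Every row evaluates to true.

Yes, it is a tautology.


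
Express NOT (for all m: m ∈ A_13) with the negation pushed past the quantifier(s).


¬(for all x: φ) = there exists x: ¬φ, and ¬(there exists x: φ) = for all x: ¬φ.
Apply to the universal statement.

there exists m: NOT(m ∈ A_13)


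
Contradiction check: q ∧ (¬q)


Truth table over {q}:
q | φ
-----
F | F
T | F
Every row is false.

Yes, it is a contradiction.


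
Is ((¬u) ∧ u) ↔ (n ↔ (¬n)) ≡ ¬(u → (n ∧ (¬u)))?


Compare truth tables:
n | u | φ | ψ
-------------
F | F | T | F
T | F | T | F
F | T | T | T
T | T | T | T
They differ at row 1 (n=F, u=F): φ=T but ψ=F.

No, they are not logically equivalent.


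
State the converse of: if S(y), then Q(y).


The converse of (P → Q) is (Q → P). It is not in general equivalent to the original.
Here P = 'S(y)' and Q = 'Q(y)'.

If Q(y), then S(y).


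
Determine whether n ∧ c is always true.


Build the truth table over {c, n}:
c | n | φ
---------
F | F | F
T | F | F
F | T | F
T | T | T
Counterexample at row 1: with c=F, n=F, the formula is F.

No, it is not a tautology.


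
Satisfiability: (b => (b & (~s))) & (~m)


Search for a satisfying assignment over {b, m, s}.
Try b=False, m=False, s=False: the formula evaluates to True.
A satisfying assignment exists.

Satisfiable.


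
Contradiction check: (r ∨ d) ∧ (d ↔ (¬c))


Truth table over {c, d, r}:
c | d | r | φ
-------------
F | F | F | F
T | F | F | F
F | T | F | T
T | T | F | F
F | F | T | F
T | F | T | T
F | T | T | T
T | T | T | F
Satisfying assignment at row 3: c=F, d=T, r=F gives T.

No, it is not a contradiction.


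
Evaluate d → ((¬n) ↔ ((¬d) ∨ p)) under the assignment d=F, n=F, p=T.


Substitute d=F, n=F, p=T:
¬n = T
¬d = T
(¬d) ∨ p = T ∨ T = T
(¬n) ↔ ((¬d) ∨ p) = T ↔ T = T
d → ((¬n) ↔ ((¬d) ∨ p)) = F → T = T

T


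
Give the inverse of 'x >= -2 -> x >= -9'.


The inverse of (P → Q) is (¬P → ¬Q). It is equivalent to the converse, not to the original.
Here P = 'x >= -2' and Q = 'x >= -9'.

If not (x >= -2), then not (x >= -9).


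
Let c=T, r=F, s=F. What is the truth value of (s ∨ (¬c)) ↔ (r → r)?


Substitute c=T, r=F, s=F:
¬c = F
s ∨ (¬c) = F ∨ F = F
r → r = F → F = T
(s ∨ (¬c)) ↔ (r → r) = F ↔ T = F

F


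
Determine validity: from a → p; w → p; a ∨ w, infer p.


This matches the form of proof by cases: the conclusion follows in every model of the premises.

Valid.


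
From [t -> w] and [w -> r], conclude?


Hypothetical syllogism: from (P → Q) and (Q → R), infer (P → R).
Chain the two implications through the shared middle term 'w'.

t -> r


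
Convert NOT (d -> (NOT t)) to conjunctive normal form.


Step 1: Rewrite d → (¬t) as ¬d ∨ (¬t).
Step 2: Negate: ¬(¬d ∨ (¬t)) = d ∧ ¬(¬t) (De Morgan + double negation).
Step 3: Eliminate any double negations (¬¬X = X).

d AND t


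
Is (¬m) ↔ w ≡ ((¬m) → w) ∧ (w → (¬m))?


Compare truth tables:
m | w | φ | ψ
-------------
F | F | F | F
T | F | T | T
F | T | T | T
T | T | F | F
The columns φ and ψ agree on every row.

Yes, they are logically equivalent.


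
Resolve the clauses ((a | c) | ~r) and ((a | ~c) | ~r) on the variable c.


The clauses contain complementary literals c and ~c.
Resolution eliminates this pair and disjoins the remaining literals (merging duplicates).

(a | ~r)


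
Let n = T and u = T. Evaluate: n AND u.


Conjunction is true only when both operands are true.
Substitute: n=T, u=T.
T AND T evaluates to T.

T


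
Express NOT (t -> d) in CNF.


Step 1: Rewrite t → d as ¬t ∨ d.
Step 2: Negate: ¬(¬t ∨ d) = t ∧ ¬d (De Morgan + double negation).

t AND (NOT d)


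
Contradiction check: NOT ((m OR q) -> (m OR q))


Truth table over {m, q}:
m | q | φ
---------
F | F | F
T | F | F
F | T | F
T | T | F
Every row is false.

Yes, it is a contradiction.


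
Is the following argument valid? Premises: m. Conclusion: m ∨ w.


This matches the form of disjunction introduction: the conclusion follows in every model of the premises.

Valid.


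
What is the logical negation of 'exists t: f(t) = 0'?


¬(forall x: φ) = exists x: ¬φ, and ¬(exists x: φ) = forall x: ¬φ.
Apply to the existential statement.

forall t: ~(f(t) = 0)


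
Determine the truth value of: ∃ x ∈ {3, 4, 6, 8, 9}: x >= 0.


Evaluate the predicate on each element: 3:T, 4:T, 6:T, 8:T, 9:T.
Witness x = 3 satisfies the predicate.

T


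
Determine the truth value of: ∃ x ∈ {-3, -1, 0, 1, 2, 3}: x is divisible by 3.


Evaluate the predicate on each element: -3:T, -1:F, 0:T, 1:F, 2:F, 3:T.
Witness x = -3 satisfies the predicate.

T


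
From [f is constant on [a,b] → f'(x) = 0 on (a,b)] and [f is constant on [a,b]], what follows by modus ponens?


Modus ponens: from (P → Q) and P, infer Q.
P = 'f is constant on [a,b]' is asserted, and P → Q holds, so Q follows.

f'(x) = 0 on (a,b).


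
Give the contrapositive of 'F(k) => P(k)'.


The contrapositive of (P → Q) is (¬Q → ¬P); it is logically equivalent to the original.
Here P = 'F(k)' and Q = 'P(k)'.

If not (P(k)), then not (F(k)).


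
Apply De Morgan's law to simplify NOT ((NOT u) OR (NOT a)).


De Morgan: the negation of a disjunction is the conjunction of the negations.
Distribute NOT across OR, flipping it to AND, and negate each literal.

u AND a


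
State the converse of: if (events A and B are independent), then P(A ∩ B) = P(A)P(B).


The converse of (P → Q) is (Q → P). It is not in general equivalent to the original.
Here P = '(events A and B are independent)' and Q = 'P(A ∩ B) = P(A)P(B)'.

If P(A ∩ B) = P(A)P(B), then (events A and B are independent).


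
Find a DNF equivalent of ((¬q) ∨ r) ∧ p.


Step 1: Distribute ∧ over ∨: ((¬q) ∨ r) ∧ p = ((¬q) ∧ p) ∨ (r ∧ p).

((¬q) ∧ p) ∨ (r ∧ p)


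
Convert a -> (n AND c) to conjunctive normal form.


Step 1: Rewrite a → (n ∧ c) as ¬a ∨ (n ∧ c).
Step 2: Distribute ∨ over ∧.

((NOT a) OR n) AND ((NOT a) OR c)


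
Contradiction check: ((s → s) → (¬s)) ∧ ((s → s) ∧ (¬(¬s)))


Truth table over {s}:
s | φ
-----
F | F
T | F
Every row is false.

Yes, it is a contradiction.


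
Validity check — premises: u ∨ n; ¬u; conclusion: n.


This matches the form of disjunctive syllogism: the conclusion follows in every model of the premises.

Valid.


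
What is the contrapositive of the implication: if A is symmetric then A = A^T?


The contrapositive of (P → Q) is (¬Q → ¬P); it is logically equivalent to the original.
Here P = 'A is symmetric' and Q = 'A = A^T'.

If not (A = A^T), then not (A is symmetric).


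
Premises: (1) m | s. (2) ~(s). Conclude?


Disjunctive syllogism: from (P ∨ Q) and ¬P, infer Q.
One disjunct, 's', is ruled out; the other must hold.

m


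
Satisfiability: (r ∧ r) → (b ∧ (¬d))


Search for a satisfying assignment over {b, d, r}.
Try b=F, d=F, r=F: the formula evaluates to T.
A satisfying assignment exists.

Satisfiable.


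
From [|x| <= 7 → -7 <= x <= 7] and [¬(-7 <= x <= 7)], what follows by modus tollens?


Modus tollens: from (P → Q) and ¬Q, infer ¬P.
Q = '-7 <= x <= 7' is denied; since P → Q, P must also fail.

Not (|x| <= 7).


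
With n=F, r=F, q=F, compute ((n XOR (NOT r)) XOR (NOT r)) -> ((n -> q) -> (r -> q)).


Substitute n=F, r=F, q=F:
NOT r = T
n XOR (NOT r) = F XOR T = T
NOT r = T
(n XOR (NOT r)) XOR (NOT r) = T XOR T = F
n -> q = F -> F = T
r -> q = F -> F = T
(n -> q) -> (r -> q) = T -> T = T
((n XOR (NOT r)) XOR (NOT r)) -> ((n -> q) -> (r -> q)) = F -> T = T

T


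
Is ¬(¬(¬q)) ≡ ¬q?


Compare truth tables:
q | φ | ψ
---------
F | T | T
T | F | F
The columns φ and ψ agree on every row.

Yes, they are logically equivalent.


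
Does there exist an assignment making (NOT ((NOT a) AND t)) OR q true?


Search for a satisfying assignment over {a, q, t}.
Try a=F, q=F, t=F: the formula evaluates to T.
A satisfying assignment exists.

Satisfiable.


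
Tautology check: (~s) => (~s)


Build the truth table over {s}:
s | φ
-----
False | True
True | True
Every row evaluates to true.

Yes, it is a tautology.


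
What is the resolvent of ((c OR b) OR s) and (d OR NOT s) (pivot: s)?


The clauses contain complementary literals s and NOTs.
Resolution eliminates this pair and disjoins the remaining literals (merging duplicates).

((b OR c) OR d)


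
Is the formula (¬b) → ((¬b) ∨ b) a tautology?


Build the truth table over {b}:
b | φ
-----
F | T
T | T
Every row evaluates to true.

Yes, it is a tautology.


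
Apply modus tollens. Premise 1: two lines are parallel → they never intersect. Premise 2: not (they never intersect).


Modus tollens: from (P → Q) and ¬Q, infer ¬P.
Q = 'they never intersect' is denied; since P → Q, P must also fail.

Not (two lines are parallel).


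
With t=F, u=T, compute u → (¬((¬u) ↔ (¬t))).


Substitute t=F, u=T:
¬u = F
¬t = T
(¬u) ↔ (¬t) = F ↔ T = F
¬((¬u) ↔ (¬t)) = T
u → (¬((¬u) ↔ (¬t))) = T → T = T

T


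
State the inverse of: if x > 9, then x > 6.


The inverse of (P → Q) is (¬P → ¬Q). It is equivalent to the converse, not to the original.
Here P = 'x > 9' and Q = 'x > 6'.

If not (x > 9), then not (x > 6).


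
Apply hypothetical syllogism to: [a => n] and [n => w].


Hypothetical syllogism: from (P → Q) and (Q → R), infer (P → R).
Chain the two implications through the shared middle term 'n'.

a => w


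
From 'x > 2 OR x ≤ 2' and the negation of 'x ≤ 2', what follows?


Disjunctive syllogism: from (P ∨ Q) and ¬P, infer Q.
One disjunct, 'x ≤ 2', is ruled out; the other must hold.

x > 2


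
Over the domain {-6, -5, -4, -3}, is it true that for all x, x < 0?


Evaluate the predicate on each element: -6:T, -5:T, -4:T, -3:T.
Every element satisfies the predicate.

T


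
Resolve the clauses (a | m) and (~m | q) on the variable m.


The clauses contain complementary literals m and ~m.
Resolution eliminates this pair and disjoins the remaining literals (merging duplicates).

(a | q)


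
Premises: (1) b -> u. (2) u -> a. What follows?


Hypothetical syllogism: from (P → Q) and (Q → R), infer (P → R).
Chain the two implications through the shared middle term 'u'.

b -> a


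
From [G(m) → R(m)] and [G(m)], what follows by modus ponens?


Modus ponens: from (P → Q) and P, infer Q.
P = 'G(m)' is asserted, and P → Q holds, so Q follows.

R(m).


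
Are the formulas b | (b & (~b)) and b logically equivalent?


Compare truth tables:
b | φ | ψ
---------
False | False | False
True | True | True
The columns φ and ψ agree on every row.

Yes, they are logically equivalent.


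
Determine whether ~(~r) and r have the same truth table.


Compare truth tables:
r | φ | ψ
---------
False | False | False
True | True | True
The columns φ and ψ agree on every row.

Yes, they are logically equivalent.


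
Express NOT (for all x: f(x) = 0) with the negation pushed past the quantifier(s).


¬(for all x: φ) = there exists x: ¬φ, and ¬(there exists x: φ) = for all x: ¬φ.
Apply to the universal statement.

there exists x: NOT(f(x) = 0)


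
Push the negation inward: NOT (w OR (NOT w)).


De Morgan: the negation of a disjunction is the conjunction of the negations.
Distribute NOT across OR, flipping it to AND, and negate each literal.

(NOT w) AND w


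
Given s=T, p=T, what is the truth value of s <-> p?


Biconditional is true when both operands have the same truth value.
Substitute: s=T, p=T.
T <-> T evaluates to T.

T


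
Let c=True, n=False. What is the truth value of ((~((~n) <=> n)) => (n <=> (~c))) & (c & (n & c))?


Substitute c=True, n=False:
~n = True
(~n) <=> n = True <=> False = False
~((~n) <=> n) = True
~c = False
n <=> (~c) = False <=> False = True
(~((~n) <=> n)) => (n <=> (~c)) = True => True = True
n & c = False & True = False
c & (n & c) = True & False = False
((~((~n) <=> n)) => (n <=> (~c))) & (c & (n & c)) = True & False = False

False


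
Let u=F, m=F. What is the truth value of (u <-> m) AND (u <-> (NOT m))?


Substitute u=F, m=F:
u <-> m = F <-> F = T
NOT m = T
u <-> (NOT m) = F <-> T = F
(u <-> m) AND (u <-> (NOT m)) = T AND F = F

F


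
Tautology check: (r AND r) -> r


Build the truth table over {r}:
r | φ
-----
F | T
T | T
Every row evaluates to true.

Yes, it is a tautology.


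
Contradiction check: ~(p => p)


Truth table over {p}:
p | φ
-----
False | False
True | False
Every row is false.

Yes, it is a contradiction.


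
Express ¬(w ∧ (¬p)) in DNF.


Step 1: Apply De Morgan: ¬(w ∧ (¬p)) = ¬w ∨ ¬(¬p).
Step 2: Eliminate any double negations (¬¬X = X).

(¬w) ∨ p


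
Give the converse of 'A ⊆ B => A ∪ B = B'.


The converse of (P → Q) is (Q → P). It is not in general equivalent to the original.
Here P = 'A ⊆ B' and Q = 'A ∪ B = B'.

If A ∪ B = B, then A ⊆ B.


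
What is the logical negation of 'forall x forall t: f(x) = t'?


Negation flips each quantifier (∀↔∃) and negates the inner predicate.
¬(forall x forall t: φ) = exists x exists t: ¬φ.

exists x exists t: ~(f(x) = t)


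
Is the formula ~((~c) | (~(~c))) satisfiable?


Check all 2 assignments over {c}:
c | φ
-----
False | False
True | False
No assignment makes the formula true.

Unsatisfiable.


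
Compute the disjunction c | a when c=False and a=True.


Disjunction is false only when both operands are false.
Substitute: c=False, a=True.
False | True evaluates to True.

True


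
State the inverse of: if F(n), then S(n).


The inverse of (P → Q) is (¬P → ¬Q). It is equivalent to the converse, not to the original.
Here P = 'F(n)' and Q = 'S(n)'.

If not (F(n)), then not (S(n)).


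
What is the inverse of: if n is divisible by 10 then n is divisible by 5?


The inverse of (P → Q) is (¬P → ¬Q). It is equivalent to the converse, not to the original.
Here P = 'n is divisible by 10' and Q = 'n is divisible by 5'.

If not (n is divisible by 10), then not (n is divisible by 5).


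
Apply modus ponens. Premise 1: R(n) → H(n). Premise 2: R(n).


Modus ponens: from (P → Q) and P, infer Q.
P = 'R(n)' is asserted, and P → Q holds, so Q follows.

H(n).


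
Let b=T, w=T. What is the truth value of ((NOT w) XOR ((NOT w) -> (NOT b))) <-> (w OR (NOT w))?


Substitute b=T, w=T:
NOT w = F
NOT w = F
NOT b = F
(NOT w) -> (NOT b) = F -> F = T
(NOT w) XOR ((NOT w) -> (NOT b)) = F XOR T = T
NOT w = F
w OR (NOT w) = T OR F = T
((NOT w) XOR ((NOT w) -> (NOT b))) <-> (w OR (NOT w)) = T <-> T = T

T


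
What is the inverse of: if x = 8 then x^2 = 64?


The inverse of (P → Q) is (¬P → ¬Q). It is equivalent to the converse, not to the original.
Here P = 'x = 8' and Q = 'x^2 = 64'.

If not (x = 8), then not (x^2 = 64).


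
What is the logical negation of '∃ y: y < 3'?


¬(∀ x: φ) = ∃ x: ¬φ, and ¬(∃ x: φ) = ∀ x: ¬φ.
Apply to the existential statement.

∀ y: ¬(y < 3)


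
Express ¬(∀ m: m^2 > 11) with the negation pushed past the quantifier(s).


¬(∀ x: φ) = ∃ x: ¬φ, and ¬(∃ x: φ) = ∀ x: ¬φ.
Apply to the universal statement.

∃ m: ¬(m^2 > 11)


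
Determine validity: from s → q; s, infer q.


This matches the form of modus ponens: the conclusion follows in every model of the premises.

Valid.


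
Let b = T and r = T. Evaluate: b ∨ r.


Disjunction is false only when both operands are false.
Substitute: b=T, r=T.
T ∨ T evaluates to T.

T


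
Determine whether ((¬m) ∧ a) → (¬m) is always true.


Build the truth table over {a, m}:
a | m | φ
---------
F | F | T
T | F | T
F | T | T
T | T | T
Every row evaluates to true.

Yes, it is a tautology.


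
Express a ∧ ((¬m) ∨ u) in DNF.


Step 1: Distribute ∧ over ∨: a ∧ ((¬m) ∨ u) = (a ∧ (¬m)) ∨ (a ∧ u).

(a ∧ (¬m)) ∨ (a ∧ u)


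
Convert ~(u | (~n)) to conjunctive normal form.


Step 1: Apply De Morgan: ¬(u ∨ (¬n)) = ¬u ∧ ¬(¬n).
Step 2: Eliminate any double negations (¬¬X = X).

(~u) & n


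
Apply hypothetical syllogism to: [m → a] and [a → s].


Hypothetical syllogism: from (P → Q) and (Q → R), infer (P → R).
Chain the two implications through the shared middle term 'a'.

m → s


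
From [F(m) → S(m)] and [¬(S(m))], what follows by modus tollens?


Modus tollens: from (P → Q) and ¬Q, infer ¬P.
Q = 'S(m)' is denied; since P → Q, P must also fail.

Not (F(m)).


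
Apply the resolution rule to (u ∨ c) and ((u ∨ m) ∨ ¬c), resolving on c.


The clauses contain complementary literals c and ¬c.
Resolution eliminates this pair and disjoins the remaining literals (merging duplicates).

(u ∨ m)


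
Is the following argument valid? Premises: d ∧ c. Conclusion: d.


This matches the form of conjunction elimination: the conclusion follows in every model of the premises.

Valid.


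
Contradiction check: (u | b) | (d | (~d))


Truth table over {b, d, u}:
b | d | u | φ
-------------
False | False | False | True
True | False | False | True
False | True | False | True
True | True | False | True
False | False | True | True
True | False | True | True
False | True | True | True
True | True | True | True
Satisfying assignment at row 1: b=False, d=False, u=False gives True.

No, it is not a contradiction.


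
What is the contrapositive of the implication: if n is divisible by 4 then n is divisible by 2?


The contrapositive of (P → Q) is (¬Q → ¬P); it is logically equivalent to the original.
Here P = 'n is divisible by 4' and Q = 'n is divisible by 2'.

If not (n is divisible by 2), then not (n is divisible by 4).


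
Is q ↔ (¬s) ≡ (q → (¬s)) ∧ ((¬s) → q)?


Compare truth tables:
q | s | φ | ψ
-------------
F | F | F | F
T | F | T | T
F | T | T | T
T | T | F | F
The columns φ and ψ agree on every row.

Yes, they are logically equivalent.


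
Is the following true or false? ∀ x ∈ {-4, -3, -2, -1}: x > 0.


Evaluate the predicate on each element: -4:F, -3:F, -2:F, -1:F.
Counterexample x = -4 fails the predicate.

F


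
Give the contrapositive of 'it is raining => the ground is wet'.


The contrapositive of (P → Q) is (¬Q → ¬P); it is logically equivalent to the original.
Here P = 'it is raining' and Q = 'the ground is wet'.

If not (the ground is wet), then not (it is raining).


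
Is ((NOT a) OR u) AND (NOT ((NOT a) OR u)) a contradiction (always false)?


Truth table over {a, u}:
a | u | φ
---------
F | F | F
T | F | F
F | T | F
T | T | F
Every row is false.

Yes, it is a contradiction.


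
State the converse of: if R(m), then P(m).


The converse of (P → Q) is (Q → P). It is not in general equivalent to the original.
Here P = 'R(m)' and Q = 'P(m)'.

If P(m), then R(m).


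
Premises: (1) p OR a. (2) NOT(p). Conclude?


Disjunctive syllogism: from (P ∨ Q) and ¬P, infer Q.
One disjunct, 'p', is ruled out; the other must hold.

a


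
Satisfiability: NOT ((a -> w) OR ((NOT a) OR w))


Search for a satisfying assignment over {a, w}.
Try a=T, w=F: the formula evaluates to T.
A satisfying assignment exists.

Satisfiable.


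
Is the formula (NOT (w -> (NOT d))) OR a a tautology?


Build the truth table over {a, d, w}:
a | d | w | φ
-------------
F | F | F | F
T | F | F | T
F | T | F | F
T | T | F | T
F | F | T | F
T | F | T | T
F | T | T | T
T | T | T | T
Counterexample at row 1: with a=F, d=F, w=F, the formula is F.

No, it is not a tautology.


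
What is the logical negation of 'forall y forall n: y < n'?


Negation flips each quantifier (∀↔∃) and negates the inner predicate.
¬(forall y forall n: φ) = exists y exists n: ¬φ.

exists y exists n: ~(y < n)


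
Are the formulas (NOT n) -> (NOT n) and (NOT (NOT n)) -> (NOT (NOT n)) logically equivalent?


Compare truth tables:
n | φ | ψ
---------
F | T | T
T | T | T
The columns φ and ψ agree on every row.

Yes, they are logically equivalent.


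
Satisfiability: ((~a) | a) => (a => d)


Search for a satisfying assignment over {a, d}.
Try a=False, d=False: the formula evaluates to True.
A satisfying assignment exists.

Satisfiable.


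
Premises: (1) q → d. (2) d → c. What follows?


Hypothetical syllogism: from (P → Q) and (Q → R), infer (P → R).
Chain the two implications through the shared middle term 'd'.

q → c


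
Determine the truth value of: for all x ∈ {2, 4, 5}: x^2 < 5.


Evaluate the predicate on each element: 2:T, 4:F, 5:F.
Counterexample x = 4 fails the predicate.

F


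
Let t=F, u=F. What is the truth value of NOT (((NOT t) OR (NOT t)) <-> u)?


Substitute t=F, u=F:
NOT t = T
NOT t = T
(NOT t) OR (NOT t) = T OR T = T
((NOT t) OR (NOT t)) <-> u = T <-> F = F
NOT (((NOT t) OR (NOT t)) <-> u) = T

T


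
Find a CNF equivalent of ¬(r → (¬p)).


Step 1: Rewrite r → (¬p) as ¬r ∨ (¬p).
Step 2: Negate: ¬(¬r ∨ (¬p)) = r ∧ ¬(¬p) (De Morgan + double negation).
Step 3: Eliminate any double negations (¬¬X = X).

r ∧ p


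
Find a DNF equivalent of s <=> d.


Step 1: s ↔ d is true exactly when both agree: (s ∧ d) ∨ (¬s ∧ ¬d).

(s & d) | ((~s) & (~d))


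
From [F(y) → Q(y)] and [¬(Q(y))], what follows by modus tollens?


Modus tollens: from (P → Q) and ¬Q, infer ¬P.
Q = 'Q(y)' is denied; since P → Q, P must also fail.

Not (F(y)).


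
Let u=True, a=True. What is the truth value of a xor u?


Substitute u=True, a=True:
a xor u = True xor True = False

False


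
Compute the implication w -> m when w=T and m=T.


Implication is false only when antecedent is true and consequent is false.
Substitute: w=T, m=T.
T -> T evaluates to T.

T


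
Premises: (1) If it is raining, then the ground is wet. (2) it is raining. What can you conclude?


Modus ponens: from (P → Q) and P, infer Q.
P = 'it is raining' is asserted, and P → Q holds, so Q follows.

the ground is wet.


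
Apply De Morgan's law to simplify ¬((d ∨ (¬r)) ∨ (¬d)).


De Morgan: the negation of a disjunction is the conjunction of the negations.
Distribute ¬ across ∨, flipping it to ∧, and negate each literal.

((¬d) ∧ r) ∧ d


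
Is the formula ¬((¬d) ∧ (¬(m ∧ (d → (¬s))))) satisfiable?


Search for a satisfying assignment over {d, m, s}.
Try d=T, m=F, s=F: the formula evaluates to T.
A satisfying assignment exists.

Satisfiable.


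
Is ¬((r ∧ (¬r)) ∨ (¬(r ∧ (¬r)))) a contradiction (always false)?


Truth table over {r}:
r | φ
-----
F | F
T | F
Every row is false.

Yes, it is a contradiction.


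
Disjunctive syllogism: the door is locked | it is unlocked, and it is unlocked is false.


Disjunctive syllogism: from (P ∨ Q) and ¬P, infer Q.
One disjunct, 'it is unlocked', is ruled out; the other must hold.

the door is locked


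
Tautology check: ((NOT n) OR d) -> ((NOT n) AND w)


Build the truth table over {d, n, w}:
d | n | w | φ
-------------
F | F | F | F
T | F | F | F
F | T | F | T
T | T | F | F
F | F | T | T
T | F | T | T
F | T | T | T
T | T | T | F
Counterexample at row 1: with d=F, n=F, w=F, the formula is F.

No, it is not a tautology.


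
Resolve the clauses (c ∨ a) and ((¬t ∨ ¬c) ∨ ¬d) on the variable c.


The clauses contain complementary literals c and ¬c.
Resolution eliminates this pair and disjoins the remaining literals (merging duplicates).

((a ∨ ¬d) ∨ ¬t)


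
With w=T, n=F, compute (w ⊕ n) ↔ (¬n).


Substitute w=T, n=F:
w ⊕ n = T ⊕ F = T
¬n = T
(w ⊕ n) ↔ (¬n) = T ↔ T = T

T


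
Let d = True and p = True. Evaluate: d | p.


Disjunction is false only when both operands are false.
Substitute: d=True, p=True.
True | True evaluates to True.

True


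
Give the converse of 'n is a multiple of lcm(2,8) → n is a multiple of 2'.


The converse of (P → Q) is (Q → P). It is not in general equivalent to the original.
Here P = 'n is a multiple of lcm(2,8)' and Q = 'n is a multiple of 2'.

If n is a multiple of 2, then n is a multiple of lcm(2,8).


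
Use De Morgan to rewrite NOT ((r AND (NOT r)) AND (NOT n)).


De Morgan: the negation of a conjunction is the disjunction of the negations.
Distribute NOT across AND, flipping it to OR, and negate each literal.

((NOT r) OR r) OR n


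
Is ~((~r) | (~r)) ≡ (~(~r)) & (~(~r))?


Compare truth tables:
r | φ | ψ
---------
False | False | False
True | True | True
The columns φ and ψ agree on every row.

Yes, they are logically equivalent.


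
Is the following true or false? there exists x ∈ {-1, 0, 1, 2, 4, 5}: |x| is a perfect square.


Evaluate the predicate on each element: -1:T, 0:T, 1:T, 2:F, 4:T, 5:F.
Witness x = -1 satisfies the predicate.

T


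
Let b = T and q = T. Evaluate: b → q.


Implication is false only when antecedent is true and consequent is false.
Substitute: b=T, q=T.
T → T evaluates to T.

T


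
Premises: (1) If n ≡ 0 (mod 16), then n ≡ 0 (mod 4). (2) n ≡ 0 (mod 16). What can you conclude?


Modus ponens: from (P → Q) and P, infer Q.
P = 'n ≡ 0 (mod 16)' is asserted, and P → Q holds, so Q follows.

n ≡ 0 (mod 4).


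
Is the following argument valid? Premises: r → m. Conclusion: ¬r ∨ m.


This matches the form of material implication: the conclusion follows in every model of the premises.

Valid.


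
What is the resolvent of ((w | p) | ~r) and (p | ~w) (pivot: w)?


The clauses contain complementary literals w and ~w.
Resolution eliminates this pair and disjoins the remaining literals (merging duplicates).

(~r | p)


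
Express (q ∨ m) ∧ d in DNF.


Step 1: Distribute ∧ over ∨: (q ∨ m) ∧ d = (q ∧ d) ∨ (m ∧ d).

(q ∧ d) ∨ (m ∧ d)


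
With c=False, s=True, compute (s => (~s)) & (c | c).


Substitute c=False, s=True:
~s = False
s => (~s) = True => False = False
c | c = False | False = False
(s => (~s)) & (c | c) = False & False = False

False


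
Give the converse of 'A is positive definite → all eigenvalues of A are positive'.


The converse of (P → Q) is (Q → P). It is not in general equivalent to the original.
Here P = 'A is positive definite' and Q = 'all eigenvalues of A are positive'.

If all eigenvalues of A are positive, then A is positive definite.


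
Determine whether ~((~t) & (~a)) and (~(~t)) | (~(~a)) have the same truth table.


Compare truth tables:
a | t | φ | ψ
-------------
False | False | False | False
True | False | True | True
False | True | True | True
True | True | True | True
The columns φ and ψ agree on every row.

Yes, they are logically equivalent.


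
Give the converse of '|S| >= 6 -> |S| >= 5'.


The converse of (P → Q) is (Q → P). It is not in general equivalent to the original.
Here P = '|S| >= 6' and Q = '|S| >= 5'.

If |S| >= 5, then |S| >= 6.


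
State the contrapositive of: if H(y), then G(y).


The contrapositive of (P → Q) is (¬Q → ¬P); it is logically equivalent to the original.
Here P = 'H(y)' and Q = 'G(y)'.

If not (G(y)), then not (H(y)).


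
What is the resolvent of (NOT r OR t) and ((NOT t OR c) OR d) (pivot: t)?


The clauses contain complementary literals t and NOTt.
Resolution eliminates this pair and disjoins the remaining literals (merging duplicates).

((NOT r OR d) OR c)


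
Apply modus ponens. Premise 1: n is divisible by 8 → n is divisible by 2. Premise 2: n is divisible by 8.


Modus ponens: from (P → Q) and P, infer Q.
P = 'n is divisible by 8' is asserted, and P → Q holds, so Q follows.

n is divisible by 2.


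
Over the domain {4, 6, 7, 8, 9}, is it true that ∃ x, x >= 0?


Evaluate the predicate on each element: 4:T, 6:T, 7:T, 8:T, 9:T.
Witness x = 4 satisfies the predicate.

T


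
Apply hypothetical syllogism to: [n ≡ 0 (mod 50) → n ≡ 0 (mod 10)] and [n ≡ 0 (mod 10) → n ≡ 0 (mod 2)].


Hypothetical syllogism: from (P → Q) and (Q → R), infer (P → R).
Chain the two implications through the shared middle term 'n ≡ 0 (mod 10)'.

n ≡ 0 (mod 50) → n ≡ 0 (mod 2)


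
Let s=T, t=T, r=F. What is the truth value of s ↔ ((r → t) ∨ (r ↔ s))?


Substitute s=T, t=T, r=F:
r → t = F → T = T
r ↔ s = F ↔ T = F
(r → t) ∨ (r ↔ s) = T ∨ F = T
s ↔ ((r → t) ∨ (r ↔ s)) = T ↔ T = T

T


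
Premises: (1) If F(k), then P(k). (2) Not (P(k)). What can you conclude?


Modus tollens: from (P → Q) and ¬Q, infer ¬P.
Q = 'P(k)' is denied; since P → Q, P must also fail.

Not (F(k)).


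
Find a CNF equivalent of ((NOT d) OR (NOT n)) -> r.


Step 1: Rewrite as ¬((¬d) ∨ (¬n)) ∨ r = (¬(¬d) ∧ ¬(¬n)) ∨ r.
Step 2: Distribute ∨ over ∧.
Step 3: Eliminate any double negations (¬¬X = X).

(d OR r) AND (n OR r)


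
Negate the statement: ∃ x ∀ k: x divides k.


Negation flips each quantifier (∀↔∃) and negates the inner predicate.
¬(∃ x ∀ k: φ) = ∀ x ∃ k: ¬φ.

∀ x ∃ k: ¬(x divides k)


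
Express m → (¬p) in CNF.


Step 1: Rewrite m → (¬p) as ¬m ∨ (¬p).

(¬m) ∨ (¬p)


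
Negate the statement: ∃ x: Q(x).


¬(∀ x: φ) = ∃ x: ¬φ, and ¬(∃ x: φ) = ∀ x: ¬φ.
Apply to the existential statement.

∀ x: ¬(Q(x))


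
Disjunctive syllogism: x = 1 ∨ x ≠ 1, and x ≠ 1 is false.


Disjunctive syllogism: from (P ∨ Q) and ¬P, infer Q.
One disjunct, 'x ≠ 1', is ruled out; the other must hold.

x = 1


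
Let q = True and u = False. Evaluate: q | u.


Disjunction is false only when both operands are false.
Substitute: q=True, u=False.
True | False evaluates to True.

True


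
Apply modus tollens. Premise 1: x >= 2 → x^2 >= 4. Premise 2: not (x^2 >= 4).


Modus tollens: from (P → Q) and ¬Q, infer ¬P.
Q = 'x^2 >= 4' is denied; since P → Q, P must also fail.

Not (x >= 2).


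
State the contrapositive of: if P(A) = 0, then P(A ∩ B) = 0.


The contrapositive of (P → Q) is (¬Q → ¬P); it is logically equivalent to the original.
Here P = 'P(A) = 0' and Q = 'P(A ∩ B) = 0'.

If not (P(A ∩ B) = 0), then not (P(A) = 0).


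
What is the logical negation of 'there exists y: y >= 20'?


¬(for all x: φ) = there exists x: ¬φ, and ¬(there exists x: φ) = for all x: ¬φ.
Apply to the existential statement.

for all y: NOT(y >= 20)


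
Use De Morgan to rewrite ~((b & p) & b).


De Morgan: the negation of a conjunction is the disjunction of the negations.
Distribute ~ across &, flipping it to |, and negate each literal.

((~b) | (~p)) | (~b)


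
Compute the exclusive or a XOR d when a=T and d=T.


Exclusive or is true when exactly one operand is true.
Substitute: a=T, d=T.
T XOR T evaluates to F.

F


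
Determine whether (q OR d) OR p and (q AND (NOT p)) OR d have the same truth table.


Compare truth tables:
d | p | q | φ | ψ
-----------------
F | F | F | F | F
T | F | F | T | T
F | T | F | T | F
T | T | F | T | T
F | F | T | T | T
T | F | T | T | T
F | T | T | T | F
T | T | T | T | T
They differ at row 3 (d=F, p=T, q=F): φ=T but ψ=F.

No, they are not logically equivalent.


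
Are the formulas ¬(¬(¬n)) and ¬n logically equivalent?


Compare truth tables:
n | φ | ψ
---------
F | T | T
T | F | F
The columns φ and ψ agree on every row.

Yes, they are logically equivalent.


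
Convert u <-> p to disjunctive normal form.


Step 1: u ↔ p is true exactly when both agree: (u ∧ p) ∨ (¬u ∧ ¬p).

(u AND p) OR ((NOT u) AND (NOT p))


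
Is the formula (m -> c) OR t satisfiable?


Search for a satisfying assignment over {c, m, t}.
Try c=F, m=F, t=F: the formula evaluates to T.
A satisfying assignment exists.

Satisfiable.


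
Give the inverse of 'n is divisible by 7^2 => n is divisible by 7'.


The inverse of (P → Q) is (¬P → ¬Q). It is equivalent to the converse, not to the original.
Here P = 'n is divisible by 7^2' and Q = 'n is divisible by 7'.

If not (n is divisible by 7^2), then not (n is divisible by 7).


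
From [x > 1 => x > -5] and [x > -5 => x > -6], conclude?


Hypothetical syllogism: from (P → Q) and (Q → R), infer (P → R).
Chain the two implications through the shared middle term 'x > -5'.

x > 1 => x > -6
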